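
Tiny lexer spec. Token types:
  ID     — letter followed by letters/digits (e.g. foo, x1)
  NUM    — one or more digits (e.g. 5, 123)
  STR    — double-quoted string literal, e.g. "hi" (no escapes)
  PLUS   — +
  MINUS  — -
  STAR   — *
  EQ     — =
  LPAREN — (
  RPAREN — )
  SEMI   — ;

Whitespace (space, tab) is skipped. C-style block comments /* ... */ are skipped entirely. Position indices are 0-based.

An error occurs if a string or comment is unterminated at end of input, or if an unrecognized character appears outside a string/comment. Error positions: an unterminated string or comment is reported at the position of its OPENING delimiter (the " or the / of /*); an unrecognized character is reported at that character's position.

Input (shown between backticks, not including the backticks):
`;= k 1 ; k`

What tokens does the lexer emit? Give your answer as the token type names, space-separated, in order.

Answer: SEMI EQ ID NUM SEMI ID

Derivation:
pos=0: emit SEMI ';'
pos=1: emit EQ '='
pos=3: emit ID 'k' (now at pos=4)
pos=5: emit NUM '1' (now at pos=6)
pos=7: emit SEMI ';'
pos=9: emit ID 'k' (now at pos=10)
DONE. 6 tokens: [SEMI, EQ, ID, NUM, SEMI, ID]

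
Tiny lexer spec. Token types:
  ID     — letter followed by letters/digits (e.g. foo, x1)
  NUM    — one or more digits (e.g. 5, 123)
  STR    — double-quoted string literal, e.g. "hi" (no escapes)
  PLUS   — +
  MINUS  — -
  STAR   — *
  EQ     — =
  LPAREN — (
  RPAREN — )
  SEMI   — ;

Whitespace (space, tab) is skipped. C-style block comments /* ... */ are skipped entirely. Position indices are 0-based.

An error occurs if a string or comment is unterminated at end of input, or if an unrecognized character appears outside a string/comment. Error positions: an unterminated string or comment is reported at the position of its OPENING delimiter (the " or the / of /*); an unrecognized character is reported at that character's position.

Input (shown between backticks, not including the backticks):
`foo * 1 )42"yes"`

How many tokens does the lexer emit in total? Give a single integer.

Answer: 6

Derivation:
pos=0: emit ID 'foo' (now at pos=3)
pos=4: emit STAR '*'
pos=6: emit NUM '1' (now at pos=7)
pos=8: emit RPAREN ')'
pos=9: emit NUM '42' (now at pos=11)
pos=11: enter STRING mode
pos=11: emit STR "yes" (now at pos=16)
DONE. 6 tokens: [ID, STAR, NUM, RPAREN, NUM, STR]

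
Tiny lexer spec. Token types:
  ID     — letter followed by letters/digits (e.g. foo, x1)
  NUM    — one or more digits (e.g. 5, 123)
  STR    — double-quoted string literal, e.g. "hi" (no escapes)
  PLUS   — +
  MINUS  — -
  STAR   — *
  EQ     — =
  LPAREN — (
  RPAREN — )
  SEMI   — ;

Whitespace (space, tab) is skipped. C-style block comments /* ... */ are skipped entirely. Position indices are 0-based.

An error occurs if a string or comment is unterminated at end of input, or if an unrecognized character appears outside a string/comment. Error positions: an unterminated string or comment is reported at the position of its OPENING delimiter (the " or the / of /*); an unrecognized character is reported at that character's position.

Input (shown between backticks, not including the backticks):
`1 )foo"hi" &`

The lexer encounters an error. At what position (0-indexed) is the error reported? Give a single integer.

pos=0: emit NUM '1' (now at pos=1)
pos=2: emit RPAREN ')'
pos=3: emit ID 'foo' (now at pos=6)
pos=6: enter STRING mode
pos=6: emit STR "hi" (now at pos=10)
pos=11: ERROR — unrecognized char '&'

Answer: 11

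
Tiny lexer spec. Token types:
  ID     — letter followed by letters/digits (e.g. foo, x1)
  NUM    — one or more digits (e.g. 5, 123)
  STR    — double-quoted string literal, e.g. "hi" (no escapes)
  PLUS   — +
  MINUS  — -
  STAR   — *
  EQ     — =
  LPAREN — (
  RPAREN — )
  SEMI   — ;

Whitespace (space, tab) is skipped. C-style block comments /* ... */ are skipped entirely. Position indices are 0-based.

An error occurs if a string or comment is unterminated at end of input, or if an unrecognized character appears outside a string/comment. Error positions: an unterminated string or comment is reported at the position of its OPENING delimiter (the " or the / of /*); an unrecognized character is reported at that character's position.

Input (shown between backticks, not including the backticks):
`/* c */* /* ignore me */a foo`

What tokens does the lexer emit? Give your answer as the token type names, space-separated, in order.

pos=0: enter COMMENT mode (saw '/*')
exit COMMENT mode (now at pos=7)
pos=7: emit STAR '*'
pos=9: enter COMMENT mode (saw '/*')
exit COMMENT mode (now at pos=24)
pos=24: emit ID 'a' (now at pos=25)
pos=26: emit ID 'foo' (now at pos=29)
DONE. 3 tokens: [STAR, ID, ID]

Answer: STAR ID ID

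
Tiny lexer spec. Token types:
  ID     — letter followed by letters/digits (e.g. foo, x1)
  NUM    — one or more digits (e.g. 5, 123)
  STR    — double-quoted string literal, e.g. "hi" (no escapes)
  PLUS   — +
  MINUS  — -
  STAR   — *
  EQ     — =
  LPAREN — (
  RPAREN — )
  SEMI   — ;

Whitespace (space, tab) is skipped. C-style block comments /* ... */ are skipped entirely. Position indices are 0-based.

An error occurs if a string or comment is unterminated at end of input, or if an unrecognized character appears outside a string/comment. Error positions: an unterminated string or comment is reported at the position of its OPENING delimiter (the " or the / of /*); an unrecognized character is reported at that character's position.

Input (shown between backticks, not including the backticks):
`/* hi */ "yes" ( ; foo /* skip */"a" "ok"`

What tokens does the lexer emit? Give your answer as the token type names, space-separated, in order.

Answer: STR LPAREN SEMI ID STR STR

Derivation:
pos=0: enter COMMENT mode (saw '/*')
exit COMMENT mode (now at pos=8)
pos=9: enter STRING mode
pos=9: emit STR "yes" (now at pos=14)
pos=15: emit LPAREN '('
pos=17: emit SEMI ';'
pos=19: emit ID 'foo' (now at pos=22)
pos=23: enter COMMENT mode (saw '/*')
exit COMMENT mode (now at pos=33)
pos=33: enter STRING mode
pos=33: emit STR "a" (now at pos=36)
pos=37: enter STRING mode
pos=37: emit STR "ok" (now at pos=41)
DONE. 6 tokens: [STR, LPAREN, SEMI, ID, STR, STR]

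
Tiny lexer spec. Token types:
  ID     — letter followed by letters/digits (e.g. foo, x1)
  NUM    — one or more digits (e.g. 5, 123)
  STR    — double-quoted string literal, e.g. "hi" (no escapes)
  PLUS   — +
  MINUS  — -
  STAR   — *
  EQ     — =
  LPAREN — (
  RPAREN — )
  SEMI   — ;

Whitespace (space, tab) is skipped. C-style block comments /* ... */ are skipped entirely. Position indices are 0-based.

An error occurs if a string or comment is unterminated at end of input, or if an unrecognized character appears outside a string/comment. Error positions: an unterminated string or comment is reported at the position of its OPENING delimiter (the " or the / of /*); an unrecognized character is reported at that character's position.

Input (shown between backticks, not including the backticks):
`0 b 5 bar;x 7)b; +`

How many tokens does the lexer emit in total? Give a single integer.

pos=0: emit NUM '0' (now at pos=1)
pos=2: emit ID 'b' (now at pos=3)
pos=4: emit NUM '5' (now at pos=5)
pos=6: emit ID 'bar' (now at pos=9)
pos=9: emit SEMI ';'
pos=10: emit ID 'x' (now at pos=11)
pos=12: emit NUM '7' (now at pos=13)
pos=13: emit RPAREN ')'
pos=14: emit ID 'b' (now at pos=15)
pos=15: emit SEMI ';'
pos=17: emit PLUS '+'
DONE. 11 tokens: [NUM, ID, NUM, ID, SEMI, ID, NUM, RPAREN, ID, SEMI, PLUS]

Answer: 11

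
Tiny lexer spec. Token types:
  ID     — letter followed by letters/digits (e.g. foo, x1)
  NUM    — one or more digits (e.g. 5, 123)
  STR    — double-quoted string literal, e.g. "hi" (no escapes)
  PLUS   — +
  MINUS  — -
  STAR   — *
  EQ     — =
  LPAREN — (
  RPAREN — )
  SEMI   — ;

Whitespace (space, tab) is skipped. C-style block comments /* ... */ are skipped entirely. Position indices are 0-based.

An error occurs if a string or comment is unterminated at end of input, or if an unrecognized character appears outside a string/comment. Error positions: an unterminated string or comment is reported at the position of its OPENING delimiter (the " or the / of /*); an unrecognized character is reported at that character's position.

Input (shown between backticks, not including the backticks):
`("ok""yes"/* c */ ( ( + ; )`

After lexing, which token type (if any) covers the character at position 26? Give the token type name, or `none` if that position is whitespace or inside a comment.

Answer: RPAREN

Derivation:
pos=0: emit LPAREN '('
pos=1: enter STRING mode
pos=1: emit STR "ok" (now at pos=5)
pos=5: enter STRING mode
pos=5: emit STR "yes" (now at pos=10)
pos=10: enter COMMENT mode (saw '/*')
exit COMMENT mode (now at pos=17)
pos=18: emit LPAREN '('
pos=20: emit LPAREN '('
pos=22: emit PLUS '+'
pos=24: emit SEMI ';'
pos=26: emit RPAREN ')'
DONE. 8 tokens: [LPAREN, STR, STR, LPAREN, LPAREN, PLUS, SEMI, RPAREN]
Position 26: char is ')' -> RPAREN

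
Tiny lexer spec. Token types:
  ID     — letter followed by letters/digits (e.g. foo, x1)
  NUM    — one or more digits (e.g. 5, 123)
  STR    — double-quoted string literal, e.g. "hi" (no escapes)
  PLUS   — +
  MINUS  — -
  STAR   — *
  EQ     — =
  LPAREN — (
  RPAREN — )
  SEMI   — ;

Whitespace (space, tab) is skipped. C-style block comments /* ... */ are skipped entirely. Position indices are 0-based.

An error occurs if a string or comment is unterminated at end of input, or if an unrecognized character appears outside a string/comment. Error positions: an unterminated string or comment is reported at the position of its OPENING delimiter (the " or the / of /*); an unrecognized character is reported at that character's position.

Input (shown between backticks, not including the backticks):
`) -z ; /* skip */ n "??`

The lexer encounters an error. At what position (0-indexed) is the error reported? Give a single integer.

Answer: 20

Derivation:
pos=0: emit RPAREN ')'
pos=2: emit MINUS '-'
pos=3: emit ID 'z' (now at pos=4)
pos=5: emit SEMI ';'
pos=7: enter COMMENT mode (saw '/*')
exit COMMENT mode (now at pos=17)
pos=18: emit ID 'n' (now at pos=19)
pos=20: enter STRING mode
pos=20: ERROR — unterminated string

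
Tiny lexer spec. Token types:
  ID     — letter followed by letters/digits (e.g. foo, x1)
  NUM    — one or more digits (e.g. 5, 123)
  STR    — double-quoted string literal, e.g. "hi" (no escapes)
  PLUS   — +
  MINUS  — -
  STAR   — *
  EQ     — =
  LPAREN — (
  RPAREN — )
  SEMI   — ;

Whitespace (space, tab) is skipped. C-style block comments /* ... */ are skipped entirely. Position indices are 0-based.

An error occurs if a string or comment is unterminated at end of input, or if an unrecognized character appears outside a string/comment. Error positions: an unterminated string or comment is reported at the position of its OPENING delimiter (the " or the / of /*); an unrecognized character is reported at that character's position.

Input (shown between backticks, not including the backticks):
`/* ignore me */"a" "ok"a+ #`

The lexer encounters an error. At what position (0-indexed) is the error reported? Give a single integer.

pos=0: enter COMMENT mode (saw '/*')
exit COMMENT mode (now at pos=15)
pos=15: enter STRING mode
pos=15: emit STR "a" (now at pos=18)
pos=19: enter STRING mode
pos=19: emit STR "ok" (now at pos=23)
pos=23: emit ID 'a' (now at pos=24)
pos=24: emit PLUS '+'
pos=26: ERROR — unrecognized char '#'

Answer: 26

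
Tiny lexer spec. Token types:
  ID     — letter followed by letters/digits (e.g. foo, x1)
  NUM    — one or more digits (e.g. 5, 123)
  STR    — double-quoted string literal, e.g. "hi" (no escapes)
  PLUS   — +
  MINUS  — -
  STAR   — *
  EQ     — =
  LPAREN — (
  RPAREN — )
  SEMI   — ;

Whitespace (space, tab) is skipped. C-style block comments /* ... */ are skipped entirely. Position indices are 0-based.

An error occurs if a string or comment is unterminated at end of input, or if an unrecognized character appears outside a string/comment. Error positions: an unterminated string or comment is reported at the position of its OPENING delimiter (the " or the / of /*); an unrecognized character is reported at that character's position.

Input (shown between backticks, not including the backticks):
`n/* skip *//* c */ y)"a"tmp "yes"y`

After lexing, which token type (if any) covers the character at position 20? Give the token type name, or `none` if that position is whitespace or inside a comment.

pos=0: emit ID 'n' (now at pos=1)
pos=1: enter COMMENT mode (saw '/*')
exit COMMENT mode (now at pos=11)
pos=11: enter COMMENT mode (saw '/*')
exit COMMENT mode (now at pos=18)
pos=19: emit ID 'y' (now at pos=20)
pos=20: emit RPAREN ')'
pos=21: enter STRING mode
pos=21: emit STR "a" (now at pos=24)
pos=24: emit ID 'tmp' (now at pos=27)
pos=28: enter STRING mode
pos=28: emit STR "yes" (now at pos=33)
pos=33: emit ID 'y' (now at pos=34)
DONE. 7 tokens: [ID, ID, RPAREN, STR, ID, STR, ID]
Position 20: char is ')' -> RPAREN

Answer: RPAREN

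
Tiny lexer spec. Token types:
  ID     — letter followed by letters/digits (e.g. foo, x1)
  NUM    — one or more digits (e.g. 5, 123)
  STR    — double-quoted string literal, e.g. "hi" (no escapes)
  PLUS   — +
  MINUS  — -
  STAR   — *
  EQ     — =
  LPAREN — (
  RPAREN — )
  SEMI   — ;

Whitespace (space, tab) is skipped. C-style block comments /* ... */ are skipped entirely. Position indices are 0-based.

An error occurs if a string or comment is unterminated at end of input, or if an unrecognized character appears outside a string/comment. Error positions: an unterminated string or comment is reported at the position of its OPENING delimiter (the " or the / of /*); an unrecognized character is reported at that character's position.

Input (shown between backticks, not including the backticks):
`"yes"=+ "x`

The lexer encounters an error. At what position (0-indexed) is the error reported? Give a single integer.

pos=0: enter STRING mode
pos=0: emit STR "yes" (now at pos=5)
pos=5: emit EQ '='
pos=6: emit PLUS '+'
pos=8: enter STRING mode
pos=8: ERROR — unterminated string

Answer: 8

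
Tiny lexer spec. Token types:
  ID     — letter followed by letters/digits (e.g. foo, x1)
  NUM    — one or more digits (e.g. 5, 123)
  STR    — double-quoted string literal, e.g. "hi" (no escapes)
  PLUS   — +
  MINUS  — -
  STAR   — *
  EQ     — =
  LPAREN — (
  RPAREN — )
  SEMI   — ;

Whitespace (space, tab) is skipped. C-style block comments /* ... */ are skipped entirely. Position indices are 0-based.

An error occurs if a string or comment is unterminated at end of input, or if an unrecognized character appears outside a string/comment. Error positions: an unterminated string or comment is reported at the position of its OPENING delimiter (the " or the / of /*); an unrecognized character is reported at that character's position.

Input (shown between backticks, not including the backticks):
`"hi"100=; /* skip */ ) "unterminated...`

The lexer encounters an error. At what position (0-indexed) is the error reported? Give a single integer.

Answer: 23

Derivation:
pos=0: enter STRING mode
pos=0: emit STR "hi" (now at pos=4)
pos=4: emit NUM '100' (now at pos=7)
pos=7: emit EQ '='
pos=8: emit SEMI ';'
pos=10: enter COMMENT mode (saw '/*')
exit COMMENT mode (now at pos=20)
pos=21: emit RPAREN ')'
pos=23: enter STRING mode
pos=23: ERROR — unterminated string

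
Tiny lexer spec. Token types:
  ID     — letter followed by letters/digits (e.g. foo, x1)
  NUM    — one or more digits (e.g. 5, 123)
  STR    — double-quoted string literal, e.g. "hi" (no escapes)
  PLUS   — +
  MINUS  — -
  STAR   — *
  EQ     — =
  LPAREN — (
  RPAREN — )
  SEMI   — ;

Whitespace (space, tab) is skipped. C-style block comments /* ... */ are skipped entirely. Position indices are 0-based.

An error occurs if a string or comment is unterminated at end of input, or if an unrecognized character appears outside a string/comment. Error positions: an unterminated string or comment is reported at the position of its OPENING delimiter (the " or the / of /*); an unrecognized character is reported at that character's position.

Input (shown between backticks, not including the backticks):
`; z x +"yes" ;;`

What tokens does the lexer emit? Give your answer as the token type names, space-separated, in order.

Answer: SEMI ID ID PLUS STR SEMI SEMI

Derivation:
pos=0: emit SEMI ';'
pos=2: emit ID 'z' (now at pos=3)
pos=4: emit ID 'x' (now at pos=5)
pos=6: emit PLUS '+'
pos=7: enter STRING mode
pos=7: emit STR "yes" (now at pos=12)
pos=13: emit SEMI ';'
pos=14: emit SEMI ';'
DONE. 7 tokens: [SEMI, ID, ID, PLUS, STR, SEMI, SEMI]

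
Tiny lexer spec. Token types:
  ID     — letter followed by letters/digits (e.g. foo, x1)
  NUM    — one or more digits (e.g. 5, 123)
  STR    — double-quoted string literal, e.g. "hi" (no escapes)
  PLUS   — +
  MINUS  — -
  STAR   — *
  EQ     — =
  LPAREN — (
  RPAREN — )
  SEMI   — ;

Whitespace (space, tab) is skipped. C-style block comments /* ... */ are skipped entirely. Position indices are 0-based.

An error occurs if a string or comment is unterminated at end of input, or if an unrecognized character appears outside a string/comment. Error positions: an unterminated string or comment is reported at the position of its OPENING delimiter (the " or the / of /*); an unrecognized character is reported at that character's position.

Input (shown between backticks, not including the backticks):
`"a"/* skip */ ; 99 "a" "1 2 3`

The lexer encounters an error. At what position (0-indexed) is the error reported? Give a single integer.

pos=0: enter STRING mode
pos=0: emit STR "a" (now at pos=3)
pos=3: enter COMMENT mode (saw '/*')
exit COMMENT mode (now at pos=13)
pos=14: emit SEMI ';'
pos=16: emit NUM '99' (now at pos=18)
pos=19: enter STRING mode
pos=19: emit STR "a" (now at pos=22)
pos=23: enter STRING mode
pos=23: ERROR — unterminated string

Answer: 23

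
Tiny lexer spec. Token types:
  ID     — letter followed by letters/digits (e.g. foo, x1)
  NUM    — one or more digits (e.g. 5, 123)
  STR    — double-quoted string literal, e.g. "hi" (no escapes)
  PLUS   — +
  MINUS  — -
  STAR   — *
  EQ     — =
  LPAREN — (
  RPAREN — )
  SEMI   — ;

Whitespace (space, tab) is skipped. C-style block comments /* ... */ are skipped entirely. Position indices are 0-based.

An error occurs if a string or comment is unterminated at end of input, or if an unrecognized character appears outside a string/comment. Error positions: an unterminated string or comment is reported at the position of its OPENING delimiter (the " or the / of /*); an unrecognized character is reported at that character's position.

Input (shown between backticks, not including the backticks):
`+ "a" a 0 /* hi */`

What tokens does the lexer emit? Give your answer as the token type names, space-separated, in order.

pos=0: emit PLUS '+'
pos=2: enter STRING mode
pos=2: emit STR "a" (now at pos=5)
pos=6: emit ID 'a' (now at pos=7)
pos=8: emit NUM '0' (now at pos=9)
pos=10: enter COMMENT mode (saw '/*')
exit COMMENT mode (now at pos=18)
DONE. 4 tokens: [PLUS, STR, ID, NUM]

Answer: PLUS STR ID NUM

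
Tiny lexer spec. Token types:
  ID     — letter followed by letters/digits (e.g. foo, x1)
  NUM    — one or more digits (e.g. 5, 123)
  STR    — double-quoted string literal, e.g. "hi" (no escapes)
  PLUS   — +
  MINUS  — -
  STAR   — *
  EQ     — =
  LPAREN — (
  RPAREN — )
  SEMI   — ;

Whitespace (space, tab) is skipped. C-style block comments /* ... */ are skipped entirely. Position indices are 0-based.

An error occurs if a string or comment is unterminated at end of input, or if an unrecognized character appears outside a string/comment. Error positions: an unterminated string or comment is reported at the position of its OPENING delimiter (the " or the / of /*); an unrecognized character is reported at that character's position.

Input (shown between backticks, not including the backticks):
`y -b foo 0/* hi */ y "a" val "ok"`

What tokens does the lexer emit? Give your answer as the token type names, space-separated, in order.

pos=0: emit ID 'y' (now at pos=1)
pos=2: emit MINUS '-'
pos=3: emit ID 'b' (now at pos=4)
pos=5: emit ID 'foo' (now at pos=8)
pos=9: emit NUM '0' (now at pos=10)
pos=10: enter COMMENT mode (saw '/*')
exit COMMENT mode (now at pos=18)
pos=19: emit ID 'y' (now at pos=20)
pos=21: enter STRING mode
pos=21: emit STR "a" (now at pos=24)
pos=25: emit ID 'val' (now at pos=28)
pos=29: enter STRING mode
pos=29: emit STR "ok" (now at pos=33)
DONE. 9 tokens: [ID, MINUS, ID, ID, NUM, ID, STR, ID, STR]

Answer: ID MINUS ID ID NUM ID STR ID STR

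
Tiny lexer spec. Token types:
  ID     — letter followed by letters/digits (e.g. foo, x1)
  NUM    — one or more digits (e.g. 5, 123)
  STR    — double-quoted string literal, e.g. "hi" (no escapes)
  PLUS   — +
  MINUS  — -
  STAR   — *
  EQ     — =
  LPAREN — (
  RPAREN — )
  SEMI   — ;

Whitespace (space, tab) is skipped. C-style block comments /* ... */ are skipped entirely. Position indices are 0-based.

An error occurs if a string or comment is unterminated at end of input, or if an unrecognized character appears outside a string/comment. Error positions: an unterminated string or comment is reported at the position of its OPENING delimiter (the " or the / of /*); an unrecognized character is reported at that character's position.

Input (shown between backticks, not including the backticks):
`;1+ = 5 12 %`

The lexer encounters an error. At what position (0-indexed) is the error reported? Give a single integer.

pos=0: emit SEMI ';'
pos=1: emit NUM '1' (now at pos=2)
pos=2: emit PLUS '+'
pos=4: emit EQ '='
pos=6: emit NUM '5' (now at pos=7)
pos=8: emit NUM '12' (now at pos=10)
pos=11: ERROR — unrecognized char '%'

Answer: 11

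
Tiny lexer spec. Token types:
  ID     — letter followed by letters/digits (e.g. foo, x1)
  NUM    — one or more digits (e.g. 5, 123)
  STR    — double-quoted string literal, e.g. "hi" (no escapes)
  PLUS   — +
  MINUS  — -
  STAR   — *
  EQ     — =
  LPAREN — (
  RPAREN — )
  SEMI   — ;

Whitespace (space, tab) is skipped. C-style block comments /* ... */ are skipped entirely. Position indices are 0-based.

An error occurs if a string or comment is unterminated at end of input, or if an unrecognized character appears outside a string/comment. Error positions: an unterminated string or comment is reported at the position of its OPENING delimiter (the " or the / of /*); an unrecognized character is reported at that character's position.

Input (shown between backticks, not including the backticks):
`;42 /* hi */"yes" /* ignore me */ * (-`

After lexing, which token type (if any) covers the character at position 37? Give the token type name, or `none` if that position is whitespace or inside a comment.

Answer: MINUS

Derivation:
pos=0: emit SEMI ';'
pos=1: emit NUM '42' (now at pos=3)
pos=4: enter COMMENT mode (saw '/*')
exit COMMENT mode (now at pos=12)
pos=12: enter STRING mode
pos=12: emit STR "yes" (now at pos=17)
pos=18: enter COMMENT mode (saw '/*')
exit COMMENT mode (now at pos=33)
pos=34: emit STAR '*'
pos=36: emit LPAREN '('
pos=37: emit MINUS '-'
DONE. 6 tokens: [SEMI, NUM, STR, STAR, LPAREN, MINUS]
Position 37: char is '-' -> MINUS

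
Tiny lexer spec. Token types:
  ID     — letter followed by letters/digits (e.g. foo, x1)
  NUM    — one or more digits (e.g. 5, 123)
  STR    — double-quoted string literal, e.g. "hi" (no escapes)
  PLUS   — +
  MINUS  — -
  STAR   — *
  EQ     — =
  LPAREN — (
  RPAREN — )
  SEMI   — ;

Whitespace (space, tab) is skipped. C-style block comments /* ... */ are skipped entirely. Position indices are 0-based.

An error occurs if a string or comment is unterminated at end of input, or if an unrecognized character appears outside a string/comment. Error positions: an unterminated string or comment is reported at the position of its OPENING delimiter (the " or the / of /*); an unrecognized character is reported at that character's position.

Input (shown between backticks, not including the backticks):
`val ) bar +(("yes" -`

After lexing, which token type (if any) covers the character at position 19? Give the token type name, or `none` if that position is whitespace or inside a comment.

Answer: MINUS

Derivation:
pos=0: emit ID 'val' (now at pos=3)
pos=4: emit RPAREN ')'
pos=6: emit ID 'bar' (now at pos=9)
pos=10: emit PLUS '+'
pos=11: emit LPAREN '('
pos=12: emit LPAREN '('
pos=13: enter STRING mode
pos=13: emit STR "yes" (now at pos=18)
pos=19: emit MINUS '-'
DONE. 8 tokens: [ID, RPAREN, ID, PLUS, LPAREN, LPAREN, STR, MINUS]
Position 19: char is '-' -> MINUS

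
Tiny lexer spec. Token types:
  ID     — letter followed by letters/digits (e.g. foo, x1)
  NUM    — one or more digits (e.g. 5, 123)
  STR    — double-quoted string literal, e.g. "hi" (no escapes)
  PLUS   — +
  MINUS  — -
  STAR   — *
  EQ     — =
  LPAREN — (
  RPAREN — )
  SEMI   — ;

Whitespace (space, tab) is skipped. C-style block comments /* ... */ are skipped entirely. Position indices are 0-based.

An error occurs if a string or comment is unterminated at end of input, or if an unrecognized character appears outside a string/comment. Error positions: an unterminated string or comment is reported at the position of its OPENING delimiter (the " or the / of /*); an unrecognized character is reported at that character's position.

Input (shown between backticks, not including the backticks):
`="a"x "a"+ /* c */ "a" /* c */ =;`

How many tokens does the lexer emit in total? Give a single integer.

Answer: 8

Derivation:
pos=0: emit EQ '='
pos=1: enter STRING mode
pos=1: emit STR "a" (now at pos=4)
pos=4: emit ID 'x' (now at pos=5)
pos=6: enter STRING mode
pos=6: emit STR "a" (now at pos=9)
pos=9: emit PLUS '+'
pos=11: enter COMMENT mode (saw '/*')
exit COMMENT mode (now at pos=18)
pos=19: enter STRING mode
pos=19: emit STR "a" (now at pos=22)
pos=23: enter COMMENT mode (saw '/*')
exit COMMENT mode (now at pos=30)
pos=31: emit EQ '='
pos=32: emit SEMI ';'
DONE. 8 tokens: [EQ, STR, ID, STR, PLUS, STR, EQ, SEMI]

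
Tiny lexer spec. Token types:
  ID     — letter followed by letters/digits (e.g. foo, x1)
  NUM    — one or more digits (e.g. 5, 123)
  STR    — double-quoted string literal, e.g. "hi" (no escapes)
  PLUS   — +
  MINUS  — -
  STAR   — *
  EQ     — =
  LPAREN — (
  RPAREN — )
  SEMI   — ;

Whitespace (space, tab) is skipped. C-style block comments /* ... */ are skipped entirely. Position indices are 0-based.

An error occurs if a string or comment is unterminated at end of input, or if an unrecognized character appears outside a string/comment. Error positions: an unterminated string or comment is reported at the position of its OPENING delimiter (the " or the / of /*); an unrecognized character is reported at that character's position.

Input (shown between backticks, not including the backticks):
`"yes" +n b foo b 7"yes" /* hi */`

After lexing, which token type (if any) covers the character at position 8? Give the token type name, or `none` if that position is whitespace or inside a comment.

Answer: none

Derivation:
pos=0: enter STRING mode
pos=0: emit STR "yes" (now at pos=5)
pos=6: emit PLUS '+'
pos=7: emit ID 'n' (now at pos=8)
pos=9: emit ID 'b' (now at pos=10)
pos=11: emit ID 'foo' (now at pos=14)
pos=15: emit ID 'b' (now at pos=16)
pos=17: emit NUM '7' (now at pos=18)
pos=18: enter STRING mode
pos=18: emit STR "yes" (now at pos=23)
pos=24: enter COMMENT mode (saw '/*')
exit COMMENT mode (now at pos=32)
DONE. 8 tokens: [STR, PLUS, ID, ID, ID, ID, NUM, STR]
Position 8: char is ' ' -> none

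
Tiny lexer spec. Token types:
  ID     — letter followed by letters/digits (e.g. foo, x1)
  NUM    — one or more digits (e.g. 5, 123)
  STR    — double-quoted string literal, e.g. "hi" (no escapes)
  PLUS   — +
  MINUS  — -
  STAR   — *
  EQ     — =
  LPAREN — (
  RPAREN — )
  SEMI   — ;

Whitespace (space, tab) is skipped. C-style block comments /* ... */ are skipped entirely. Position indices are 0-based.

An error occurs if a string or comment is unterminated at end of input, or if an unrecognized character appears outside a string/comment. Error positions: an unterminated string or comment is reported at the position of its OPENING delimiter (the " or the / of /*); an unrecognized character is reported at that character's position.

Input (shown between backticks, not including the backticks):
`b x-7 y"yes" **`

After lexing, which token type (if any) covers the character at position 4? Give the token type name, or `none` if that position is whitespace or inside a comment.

Answer: NUM

Derivation:
pos=0: emit ID 'b' (now at pos=1)
pos=2: emit ID 'x' (now at pos=3)
pos=3: emit MINUS '-'
pos=4: emit NUM '7' (now at pos=5)
pos=6: emit ID 'y' (now at pos=7)
pos=7: enter STRING mode
pos=7: emit STR "yes" (now at pos=12)
pos=13: emit STAR '*'
pos=14: emit STAR '*'
DONE. 8 tokens: [ID, ID, MINUS, NUM, ID, STR, STAR, STAR]
Position 4: char is '7' -> NUM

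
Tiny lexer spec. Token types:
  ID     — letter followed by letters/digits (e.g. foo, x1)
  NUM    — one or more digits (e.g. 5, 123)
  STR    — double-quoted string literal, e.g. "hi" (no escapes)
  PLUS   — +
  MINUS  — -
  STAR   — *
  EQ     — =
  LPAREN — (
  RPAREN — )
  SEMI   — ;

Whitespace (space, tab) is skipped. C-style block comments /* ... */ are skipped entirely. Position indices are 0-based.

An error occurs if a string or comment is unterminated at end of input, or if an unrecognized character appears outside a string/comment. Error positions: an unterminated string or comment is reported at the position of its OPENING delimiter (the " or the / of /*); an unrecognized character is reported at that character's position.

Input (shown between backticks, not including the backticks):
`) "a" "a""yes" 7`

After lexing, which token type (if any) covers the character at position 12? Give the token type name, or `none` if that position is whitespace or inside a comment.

pos=0: emit RPAREN ')'
pos=2: enter STRING mode
pos=2: emit STR "a" (now at pos=5)
pos=6: enter STRING mode
pos=6: emit STR "a" (now at pos=9)
pos=9: enter STRING mode
pos=9: emit STR "yes" (now at pos=14)
pos=15: emit NUM '7' (now at pos=16)
DONE. 5 tokens: [RPAREN, STR, STR, STR, NUM]
Position 12: char is 's' -> STR

Answer: STR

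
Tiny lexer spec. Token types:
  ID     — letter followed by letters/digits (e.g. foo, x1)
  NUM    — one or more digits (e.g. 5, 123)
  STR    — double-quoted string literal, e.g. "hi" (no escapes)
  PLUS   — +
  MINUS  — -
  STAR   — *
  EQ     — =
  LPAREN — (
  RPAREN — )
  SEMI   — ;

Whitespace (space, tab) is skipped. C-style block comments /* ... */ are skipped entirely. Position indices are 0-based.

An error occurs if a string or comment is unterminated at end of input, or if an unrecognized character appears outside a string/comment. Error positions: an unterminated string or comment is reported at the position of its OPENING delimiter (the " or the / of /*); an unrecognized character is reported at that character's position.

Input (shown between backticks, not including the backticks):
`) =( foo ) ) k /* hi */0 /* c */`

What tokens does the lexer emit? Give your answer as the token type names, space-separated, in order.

Answer: RPAREN EQ LPAREN ID RPAREN RPAREN ID NUM

Derivation:
pos=0: emit RPAREN ')'
pos=2: emit EQ '='
pos=3: emit LPAREN '('
pos=5: emit ID 'foo' (now at pos=8)
pos=9: emit RPAREN ')'
pos=11: emit RPAREN ')'
pos=13: emit ID 'k' (now at pos=14)
pos=15: enter COMMENT mode (saw '/*')
exit COMMENT mode (now at pos=23)
pos=23: emit NUM '0' (now at pos=24)
pos=25: enter COMMENT mode (saw '/*')
exit COMMENT mode (now at pos=32)
DONE. 8 tokens: [RPAREN, EQ, LPAREN, ID, RPAREN, RPAREN, ID, NUM]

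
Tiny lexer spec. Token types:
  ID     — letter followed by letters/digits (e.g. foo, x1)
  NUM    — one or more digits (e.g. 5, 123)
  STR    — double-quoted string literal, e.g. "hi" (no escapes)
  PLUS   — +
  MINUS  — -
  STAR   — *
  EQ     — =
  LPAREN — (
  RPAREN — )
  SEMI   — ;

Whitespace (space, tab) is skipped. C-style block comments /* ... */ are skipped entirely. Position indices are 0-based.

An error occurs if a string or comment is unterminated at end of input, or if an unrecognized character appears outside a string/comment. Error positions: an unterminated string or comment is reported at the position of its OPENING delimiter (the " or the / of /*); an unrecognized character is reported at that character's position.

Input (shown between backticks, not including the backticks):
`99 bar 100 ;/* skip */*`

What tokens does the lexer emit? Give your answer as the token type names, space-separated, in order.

Answer: NUM ID NUM SEMI STAR

Derivation:
pos=0: emit NUM '99' (now at pos=2)
pos=3: emit ID 'bar' (now at pos=6)
pos=7: emit NUM '100' (now at pos=10)
pos=11: emit SEMI ';'
pos=12: enter COMMENT mode (saw '/*')
exit COMMENT mode (now at pos=22)
pos=22: emit STAR '*'
DONE. 5 tokens: [NUM, ID, NUM, SEMI, STAR]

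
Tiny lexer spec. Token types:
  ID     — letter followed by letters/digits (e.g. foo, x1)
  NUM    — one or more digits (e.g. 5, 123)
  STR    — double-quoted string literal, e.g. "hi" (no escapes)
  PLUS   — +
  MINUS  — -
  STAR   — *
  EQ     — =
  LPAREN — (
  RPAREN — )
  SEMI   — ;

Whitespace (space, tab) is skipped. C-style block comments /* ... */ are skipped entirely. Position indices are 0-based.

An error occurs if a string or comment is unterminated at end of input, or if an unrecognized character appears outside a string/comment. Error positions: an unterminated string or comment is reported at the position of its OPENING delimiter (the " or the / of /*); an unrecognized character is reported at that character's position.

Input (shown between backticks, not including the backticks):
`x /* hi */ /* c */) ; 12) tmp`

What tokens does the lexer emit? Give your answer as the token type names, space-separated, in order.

Answer: ID RPAREN SEMI NUM RPAREN ID

Derivation:
pos=0: emit ID 'x' (now at pos=1)
pos=2: enter COMMENT mode (saw '/*')
exit COMMENT mode (now at pos=10)
pos=11: enter COMMENT mode (saw '/*')
exit COMMENT mode (now at pos=18)
pos=18: emit RPAREN ')'
pos=20: emit SEMI ';'
pos=22: emit NUM '12' (now at pos=24)
pos=24: emit RPAREN ')'
pos=26: emit ID 'tmp' (now at pos=29)
DONE. 6 tokens: [ID, RPAREN, SEMI, NUM, RPAREN, ID]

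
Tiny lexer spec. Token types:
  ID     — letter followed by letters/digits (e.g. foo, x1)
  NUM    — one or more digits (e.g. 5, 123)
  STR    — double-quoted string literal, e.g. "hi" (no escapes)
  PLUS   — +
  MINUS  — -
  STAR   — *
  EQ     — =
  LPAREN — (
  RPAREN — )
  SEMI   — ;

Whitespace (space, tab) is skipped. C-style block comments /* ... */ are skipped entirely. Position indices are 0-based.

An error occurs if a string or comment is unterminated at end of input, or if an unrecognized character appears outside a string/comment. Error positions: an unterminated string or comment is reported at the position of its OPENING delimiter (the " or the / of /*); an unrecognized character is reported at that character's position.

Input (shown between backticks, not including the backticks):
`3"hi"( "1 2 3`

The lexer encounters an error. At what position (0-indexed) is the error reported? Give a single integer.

pos=0: emit NUM '3' (now at pos=1)
pos=1: enter STRING mode
pos=1: emit STR "hi" (now at pos=5)
pos=5: emit LPAREN '('
pos=7: enter STRING mode
pos=7: ERROR — unterminated string

Answer: 7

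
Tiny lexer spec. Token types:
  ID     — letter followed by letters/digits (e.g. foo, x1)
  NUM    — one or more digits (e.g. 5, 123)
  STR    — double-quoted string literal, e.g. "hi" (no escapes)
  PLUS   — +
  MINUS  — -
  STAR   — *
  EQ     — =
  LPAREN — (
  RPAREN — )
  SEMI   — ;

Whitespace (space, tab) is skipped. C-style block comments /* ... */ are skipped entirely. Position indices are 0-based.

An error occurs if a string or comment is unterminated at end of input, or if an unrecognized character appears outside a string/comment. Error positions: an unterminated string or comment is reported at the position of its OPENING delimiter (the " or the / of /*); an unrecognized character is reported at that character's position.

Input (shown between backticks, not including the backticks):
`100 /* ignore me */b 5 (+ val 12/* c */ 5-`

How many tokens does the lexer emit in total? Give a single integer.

Answer: 9

Derivation:
pos=0: emit NUM '100' (now at pos=3)
pos=4: enter COMMENT mode (saw '/*')
exit COMMENT mode (now at pos=19)
pos=19: emit ID 'b' (now at pos=20)
pos=21: emit NUM '5' (now at pos=22)
pos=23: emit LPAREN '('
pos=24: emit PLUS '+'
pos=26: emit ID 'val' (now at pos=29)
pos=30: emit NUM '12' (now at pos=32)
pos=32: enter COMMENT mode (saw '/*')
exit COMMENT mode (now at pos=39)
pos=40: emit NUM '5' (now at pos=41)
pos=41: emit MINUS '-'
DONE. 9 tokens: [NUM, ID, NUM, LPAREN, PLUS, ID, NUM, NUM, MINUS]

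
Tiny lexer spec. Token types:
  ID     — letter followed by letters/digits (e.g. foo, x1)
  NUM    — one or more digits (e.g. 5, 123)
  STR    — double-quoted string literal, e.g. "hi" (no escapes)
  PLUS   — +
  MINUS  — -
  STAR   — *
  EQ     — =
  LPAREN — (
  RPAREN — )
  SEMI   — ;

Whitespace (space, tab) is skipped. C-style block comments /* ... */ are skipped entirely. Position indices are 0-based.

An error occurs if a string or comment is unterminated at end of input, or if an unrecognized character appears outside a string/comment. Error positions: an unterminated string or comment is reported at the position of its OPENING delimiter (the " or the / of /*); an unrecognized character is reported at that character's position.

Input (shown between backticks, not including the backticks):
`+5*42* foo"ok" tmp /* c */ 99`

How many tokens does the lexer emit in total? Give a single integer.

Answer: 9

Derivation:
pos=0: emit PLUS '+'
pos=1: emit NUM '5' (now at pos=2)
pos=2: emit STAR '*'
pos=3: emit NUM '42' (now at pos=5)
pos=5: emit STAR '*'
pos=7: emit ID 'foo' (now at pos=10)
pos=10: enter STRING mode
pos=10: emit STR "ok" (now at pos=14)
pos=15: emit ID 'tmp' (now at pos=18)
pos=19: enter COMMENT mode (saw '/*')
exit COMMENT mode (now at pos=26)
pos=27: emit NUM '99' (now at pos=29)
DONE. 9 tokens: [PLUS, NUM, STAR, NUM, STAR, ID, STR, ID, NUM]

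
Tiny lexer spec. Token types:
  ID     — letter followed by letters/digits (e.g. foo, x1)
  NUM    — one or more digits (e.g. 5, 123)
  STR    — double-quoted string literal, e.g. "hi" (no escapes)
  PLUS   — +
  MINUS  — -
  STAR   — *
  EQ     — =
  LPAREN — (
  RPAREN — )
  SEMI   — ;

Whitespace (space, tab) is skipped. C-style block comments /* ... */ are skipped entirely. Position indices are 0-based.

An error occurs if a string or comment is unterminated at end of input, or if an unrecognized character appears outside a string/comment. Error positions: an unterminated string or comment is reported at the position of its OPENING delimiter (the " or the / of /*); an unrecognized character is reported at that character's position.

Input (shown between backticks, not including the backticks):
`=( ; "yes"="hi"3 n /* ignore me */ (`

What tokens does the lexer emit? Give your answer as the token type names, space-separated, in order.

Answer: EQ LPAREN SEMI STR EQ STR NUM ID LPAREN

Derivation:
pos=0: emit EQ '='
pos=1: emit LPAREN '('
pos=3: emit SEMI ';'
pos=5: enter STRING mode
pos=5: emit STR "yes" (now at pos=10)
pos=10: emit EQ '='
pos=11: enter STRING mode
pos=11: emit STR "hi" (now at pos=15)
pos=15: emit NUM '3' (now at pos=16)
pos=17: emit ID 'n' (now at pos=18)
pos=19: enter COMMENT mode (saw '/*')
exit COMMENT mode (now at pos=34)
pos=35: emit LPAREN '('
DONE. 9 tokens: [EQ, LPAREN, SEMI, STR, EQ, STR, NUM, ID, LPAREN]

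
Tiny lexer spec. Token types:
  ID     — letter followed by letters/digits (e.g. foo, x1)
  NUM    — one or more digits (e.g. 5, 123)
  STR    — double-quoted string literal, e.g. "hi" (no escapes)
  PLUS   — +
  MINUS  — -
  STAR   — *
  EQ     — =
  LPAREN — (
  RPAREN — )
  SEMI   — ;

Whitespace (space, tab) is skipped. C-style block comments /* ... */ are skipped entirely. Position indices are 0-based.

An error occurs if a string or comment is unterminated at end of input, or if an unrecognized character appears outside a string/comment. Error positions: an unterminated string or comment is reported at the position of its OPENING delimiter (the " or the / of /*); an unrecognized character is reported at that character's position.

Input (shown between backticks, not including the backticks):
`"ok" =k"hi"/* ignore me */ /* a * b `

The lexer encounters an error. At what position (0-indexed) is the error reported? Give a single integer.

pos=0: enter STRING mode
pos=0: emit STR "ok" (now at pos=4)
pos=5: emit EQ '='
pos=6: emit ID 'k' (now at pos=7)
pos=7: enter STRING mode
pos=7: emit STR "hi" (now at pos=11)
pos=11: enter COMMENT mode (saw '/*')
exit COMMENT mode (now at pos=26)
pos=27: enter COMMENT mode (saw '/*')
pos=27: ERROR — unterminated comment (reached EOF)

Answer: 27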